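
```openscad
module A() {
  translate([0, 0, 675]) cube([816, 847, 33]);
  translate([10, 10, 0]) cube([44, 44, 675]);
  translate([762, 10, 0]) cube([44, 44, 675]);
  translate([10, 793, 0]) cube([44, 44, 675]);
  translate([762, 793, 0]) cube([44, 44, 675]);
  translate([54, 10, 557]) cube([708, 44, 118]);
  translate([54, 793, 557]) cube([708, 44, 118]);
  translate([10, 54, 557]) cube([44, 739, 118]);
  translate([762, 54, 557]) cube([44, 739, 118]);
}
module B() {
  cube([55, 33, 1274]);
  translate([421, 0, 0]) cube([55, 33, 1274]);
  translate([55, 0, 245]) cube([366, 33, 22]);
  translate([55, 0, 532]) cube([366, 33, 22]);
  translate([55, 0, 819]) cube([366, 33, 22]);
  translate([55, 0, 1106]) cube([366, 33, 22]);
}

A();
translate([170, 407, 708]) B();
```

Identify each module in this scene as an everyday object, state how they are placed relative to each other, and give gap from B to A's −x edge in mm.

A is a table. B is a ladder. The ladder is on top of the table, centred. The gap from the ladder to the table's −x edge is 170 mm.

The ladder's min-x is at 170; the table's min-x is 0; gap = 170 mm.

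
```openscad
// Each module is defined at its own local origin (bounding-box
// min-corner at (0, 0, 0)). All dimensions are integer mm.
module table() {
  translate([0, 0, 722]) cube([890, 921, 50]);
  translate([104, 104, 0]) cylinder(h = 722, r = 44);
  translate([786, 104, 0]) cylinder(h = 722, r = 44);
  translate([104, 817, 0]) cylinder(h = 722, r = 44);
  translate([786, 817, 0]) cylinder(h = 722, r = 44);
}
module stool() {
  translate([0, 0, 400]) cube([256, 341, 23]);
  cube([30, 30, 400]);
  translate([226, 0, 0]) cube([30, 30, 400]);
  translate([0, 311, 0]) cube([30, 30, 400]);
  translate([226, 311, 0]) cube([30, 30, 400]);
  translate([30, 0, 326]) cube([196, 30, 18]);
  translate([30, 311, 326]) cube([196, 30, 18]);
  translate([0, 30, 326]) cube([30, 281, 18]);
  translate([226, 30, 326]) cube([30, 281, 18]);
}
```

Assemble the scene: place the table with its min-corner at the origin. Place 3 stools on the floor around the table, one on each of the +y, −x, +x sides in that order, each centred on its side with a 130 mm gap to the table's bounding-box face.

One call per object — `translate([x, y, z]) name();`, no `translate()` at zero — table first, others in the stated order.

table();
translate([317, 1051, 0]) stool();
translate([-386, 290, 0]) stool();
translate([1020, 290, 0]) stool();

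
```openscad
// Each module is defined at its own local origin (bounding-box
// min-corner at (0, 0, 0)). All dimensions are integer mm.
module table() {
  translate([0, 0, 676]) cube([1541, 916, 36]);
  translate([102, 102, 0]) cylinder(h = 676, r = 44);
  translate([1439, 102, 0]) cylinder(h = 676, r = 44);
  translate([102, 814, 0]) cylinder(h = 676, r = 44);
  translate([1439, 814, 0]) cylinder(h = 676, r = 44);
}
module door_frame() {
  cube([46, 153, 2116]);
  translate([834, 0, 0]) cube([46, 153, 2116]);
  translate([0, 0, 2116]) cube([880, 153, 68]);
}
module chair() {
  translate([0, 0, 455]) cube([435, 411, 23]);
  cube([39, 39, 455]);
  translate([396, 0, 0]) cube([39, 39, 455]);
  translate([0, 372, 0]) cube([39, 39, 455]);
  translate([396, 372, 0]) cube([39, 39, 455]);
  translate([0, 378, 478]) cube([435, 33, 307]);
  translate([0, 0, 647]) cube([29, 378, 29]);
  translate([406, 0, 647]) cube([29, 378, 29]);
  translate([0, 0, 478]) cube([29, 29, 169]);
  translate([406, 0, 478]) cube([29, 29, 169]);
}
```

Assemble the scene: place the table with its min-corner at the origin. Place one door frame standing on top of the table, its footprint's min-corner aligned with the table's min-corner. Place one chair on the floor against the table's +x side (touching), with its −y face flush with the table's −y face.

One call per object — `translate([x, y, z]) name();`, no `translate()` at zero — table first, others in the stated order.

table();
translate([0, 0, 712]) door_frame();
translate([1541, 0, 0]) chair();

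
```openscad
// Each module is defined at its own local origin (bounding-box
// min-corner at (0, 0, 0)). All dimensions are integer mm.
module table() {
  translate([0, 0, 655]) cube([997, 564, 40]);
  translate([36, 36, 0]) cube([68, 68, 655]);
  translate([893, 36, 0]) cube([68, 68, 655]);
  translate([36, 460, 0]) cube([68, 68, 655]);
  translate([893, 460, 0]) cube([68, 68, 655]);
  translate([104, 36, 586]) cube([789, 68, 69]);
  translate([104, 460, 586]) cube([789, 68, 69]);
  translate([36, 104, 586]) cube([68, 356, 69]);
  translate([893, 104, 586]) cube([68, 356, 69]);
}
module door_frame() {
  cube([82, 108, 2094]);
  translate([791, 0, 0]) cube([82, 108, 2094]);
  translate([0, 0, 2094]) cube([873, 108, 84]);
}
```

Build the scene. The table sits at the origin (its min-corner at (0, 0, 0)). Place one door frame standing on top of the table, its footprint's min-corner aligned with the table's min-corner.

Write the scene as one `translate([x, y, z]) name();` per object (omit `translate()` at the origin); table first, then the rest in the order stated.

table();
translate([0, 0, 695]) door_frame();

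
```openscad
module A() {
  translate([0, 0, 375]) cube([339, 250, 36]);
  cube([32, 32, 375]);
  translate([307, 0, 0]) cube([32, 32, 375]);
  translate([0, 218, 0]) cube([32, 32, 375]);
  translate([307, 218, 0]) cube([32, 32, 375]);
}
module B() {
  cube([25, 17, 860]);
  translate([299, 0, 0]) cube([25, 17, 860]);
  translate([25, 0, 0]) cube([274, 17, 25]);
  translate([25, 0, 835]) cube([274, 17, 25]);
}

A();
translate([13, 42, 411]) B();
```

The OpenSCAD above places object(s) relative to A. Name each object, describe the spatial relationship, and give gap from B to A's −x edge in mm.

The picture frame's min-x is at 13; the stool's min-x is 0; gap = 13 mm.

A is a stool. B is a picture frame. The picture frame is on top of the stool. The gap from the picture frame to the stool's −x edge is 13 mm.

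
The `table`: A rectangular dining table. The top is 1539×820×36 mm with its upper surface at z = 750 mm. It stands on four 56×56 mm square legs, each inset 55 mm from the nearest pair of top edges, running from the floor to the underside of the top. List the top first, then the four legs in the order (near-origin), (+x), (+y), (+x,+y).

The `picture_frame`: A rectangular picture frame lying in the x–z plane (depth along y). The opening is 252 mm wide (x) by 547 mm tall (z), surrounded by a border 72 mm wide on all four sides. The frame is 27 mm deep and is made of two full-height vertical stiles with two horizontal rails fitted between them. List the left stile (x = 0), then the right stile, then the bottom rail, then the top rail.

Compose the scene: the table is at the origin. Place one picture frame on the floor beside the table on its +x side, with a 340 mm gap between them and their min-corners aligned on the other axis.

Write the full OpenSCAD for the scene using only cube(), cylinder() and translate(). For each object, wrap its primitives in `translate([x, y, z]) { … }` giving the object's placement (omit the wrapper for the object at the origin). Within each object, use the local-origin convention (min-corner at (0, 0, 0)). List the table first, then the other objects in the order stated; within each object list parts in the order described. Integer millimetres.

translate([0, 0, 714]) cube([1539, 820, 36]);
translate([55, 55, 0]) cube([56, 56, 714]);
translate([1428, 55, 0]) cube([56, 56, 714]);
translate([55, 709, 0]) cube([56, 56, 714]);
translate([1428, 709, 0]) cube([56, 56, 714]);
translate([1879, 0, 0]) {
  cube([72, 27, 691]);
  translate([324, 0, 0]) cube([72, 27, 691]);
  translate([72, 0, 0]) cube([252, 27, 72]);
  translate([72, 0, 619]) cube([252, 27, 72]);
}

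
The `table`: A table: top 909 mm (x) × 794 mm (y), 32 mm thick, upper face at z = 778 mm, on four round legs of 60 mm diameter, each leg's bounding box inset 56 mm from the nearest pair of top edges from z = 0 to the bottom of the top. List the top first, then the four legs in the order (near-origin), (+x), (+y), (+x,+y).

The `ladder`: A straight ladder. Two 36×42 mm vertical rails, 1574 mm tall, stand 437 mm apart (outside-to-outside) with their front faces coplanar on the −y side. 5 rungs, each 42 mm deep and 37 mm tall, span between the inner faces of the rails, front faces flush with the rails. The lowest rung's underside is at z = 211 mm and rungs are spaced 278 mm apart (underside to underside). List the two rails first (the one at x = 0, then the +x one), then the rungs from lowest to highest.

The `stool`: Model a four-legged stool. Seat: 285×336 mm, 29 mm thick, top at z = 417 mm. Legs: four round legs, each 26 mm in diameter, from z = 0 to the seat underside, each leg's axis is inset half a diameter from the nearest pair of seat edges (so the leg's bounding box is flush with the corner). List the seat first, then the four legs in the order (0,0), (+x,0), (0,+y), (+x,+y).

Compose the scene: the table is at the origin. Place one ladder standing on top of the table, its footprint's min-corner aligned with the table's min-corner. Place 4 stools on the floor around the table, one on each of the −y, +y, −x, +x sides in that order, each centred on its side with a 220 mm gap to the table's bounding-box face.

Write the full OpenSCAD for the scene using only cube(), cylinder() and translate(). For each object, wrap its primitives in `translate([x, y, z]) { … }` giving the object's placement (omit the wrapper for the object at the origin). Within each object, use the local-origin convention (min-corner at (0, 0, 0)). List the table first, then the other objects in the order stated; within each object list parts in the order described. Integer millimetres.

translate([0, 0, 746]) cube([909, 794, 32]);
translate([86, 86, 0]) cylinder(h = 746, r = 30);
translate([823, 86, 0]) cylinder(h = 746, r = 30);
translate([86, 708, 0]) cylinder(h = 746, r = 30);
translate([823, 708, 0]) cylinder(h = 746, r = 30);
translate([0, 0, 778]) {
  cube([36, 42, 1574]);
  translate([401, 0, 0]) cube([36, 42, 1574]);
  translate([36, 0, 211]) cube([365, 42, 37]);
  translate([36, 0, 489]) cube([365, 42, 37]);
  translate([36, 0, 767]) cube([365, 42, 37]);
  translate([36, 0, 1045]) cube([365, 42, 37]);
  translate([36, 0, 1323]) cube([365, 42, 37]);
}
translate([312, -556, 0]) {
  translate([0, 0, 388]) cube([285, 336, 29]);
  translate([13, 13, 0]) cylinder(h = 388, r = 13);
  translate([272, 13, 0]) cylinder(h = 388, r = 13);
  translate([13, 323, 0]) cylinder(h = 388, r = 13);
  translate([272, 323, 0]) cylinder(h = 388, r = 13);
}
translate([312, 1014, 0]) {
  translate([0, 0, 388]) cube([285, 336, 29]);
  translate([13, 13, 0]) cylinder(h = 388, r = 13);
  translate([272, 13, 0]) cylinder(h = 388, r = 13);
  translate([13, 323, 0]) cylinder(h = 388, r = 13);
  translate([272, 323, 0]) cylinder(h = 388, r = 13);
}
translate([-505, 229, 0]) {
  translate([0, 0, 388]) cube([285, 336, 29]);
  translate([13, 13, 0]) cylinder(h = 388, r = 13);
  translate([272, 13, 0]) cylinder(h = 388, r = 13);
  translate([13, 323, 0]) cylinder(h = 388, r = 13);
  translate([272, 323, 0]) cylinder(h = 388, r = 13);
}
translate([1129, 229, 0]) {
  translate([0, 0, 388]) cube([285, 336, 29]);
  translate([13, 13, 0]) cylinder(h = 388, r = 13);
  translate([272, 13, 0]) cylinder(h = 388, r = 13);
  translate([13, 323, 0]) cylinder(h = 388, r = 13);
  translate([272, 323, 0]) cylinder(h = 388, r = 13);
}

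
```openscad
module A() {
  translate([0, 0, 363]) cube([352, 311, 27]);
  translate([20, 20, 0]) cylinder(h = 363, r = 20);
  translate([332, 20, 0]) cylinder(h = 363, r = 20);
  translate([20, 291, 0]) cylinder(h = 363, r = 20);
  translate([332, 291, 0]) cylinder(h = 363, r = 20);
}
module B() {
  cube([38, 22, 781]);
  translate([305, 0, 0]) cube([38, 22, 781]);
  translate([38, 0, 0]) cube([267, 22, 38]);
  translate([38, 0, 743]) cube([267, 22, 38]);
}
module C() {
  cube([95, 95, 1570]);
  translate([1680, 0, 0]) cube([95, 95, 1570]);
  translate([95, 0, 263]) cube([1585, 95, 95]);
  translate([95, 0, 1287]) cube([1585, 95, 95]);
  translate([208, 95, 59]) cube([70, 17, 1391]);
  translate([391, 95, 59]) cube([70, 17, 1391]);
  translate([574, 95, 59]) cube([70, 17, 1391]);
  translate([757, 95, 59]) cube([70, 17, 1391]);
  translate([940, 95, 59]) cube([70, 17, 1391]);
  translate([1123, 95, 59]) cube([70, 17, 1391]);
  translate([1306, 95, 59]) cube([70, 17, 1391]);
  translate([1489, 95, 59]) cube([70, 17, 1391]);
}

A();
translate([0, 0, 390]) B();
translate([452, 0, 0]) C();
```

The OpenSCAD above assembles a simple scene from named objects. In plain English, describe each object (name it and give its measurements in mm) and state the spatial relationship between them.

A is a four-legged stool. The seat is a 352×311×27 mm slab whose top surface is at z = 390 mm; four round legs, each 40 mm in diameter, run from the floor (z = 0) to the underside of the seat, each leg's axis is inset half a diameter from the nearest pair of seat edges (so the leg's bounding box is flush with the corner).

B is a picture frame with a 267×705 mm rectangular opening (x by z) and a uniform 38 mm border on every side. Frame depth is 22 mm along y. It is built from two vertical stiles running the full outside height and two horizontal rails spanning the gap between the stiles.

C is a fence section. Two 95×95 mm posts, 1570 mm tall, stand on the floor with a clear span of 1585 mm between their inner faces. Two horizontal rails of 95×95 mm section span the gap between the posts with their undersides at z = 263 mm and z = 1287 mm, flush with the posts' −y face. 8 pickets, each 70 mm wide, 17 mm thick and 1391 mm tall, are fixed to the +y face of the rails with their bottoms at z = 59 mm, evenly spaced across the span with equal gaps (rounded down to the nearest mm) at the −x end and between each pair — any rounding remainder accumulates at the +x end.

The picture frame is on top of the stool. The fence section is on the floor beside the stool on its +x side.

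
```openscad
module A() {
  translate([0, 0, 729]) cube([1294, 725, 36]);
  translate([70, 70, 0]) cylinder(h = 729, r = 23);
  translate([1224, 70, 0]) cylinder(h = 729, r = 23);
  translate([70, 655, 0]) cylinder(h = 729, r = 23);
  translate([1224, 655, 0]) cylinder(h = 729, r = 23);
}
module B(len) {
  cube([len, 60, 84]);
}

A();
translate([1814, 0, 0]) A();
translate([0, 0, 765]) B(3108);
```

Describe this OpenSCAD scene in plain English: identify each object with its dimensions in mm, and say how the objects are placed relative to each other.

A is a table: top 1294 mm (x) × 725 mm (y), 36 mm thick, upper face at z = 765 mm, on four round legs of 46 mm diameter, each leg's bounding box inset 47 mm from the nearest pair of top edges, running from z = 0 to the bottom of the top.

B is a rectangular beam 3108 mm long (x), 60 mm deep (y), 84 mm thick (z).

The beam spans the tops of two tables placed 520 mm apart, resting at z = 765 mm.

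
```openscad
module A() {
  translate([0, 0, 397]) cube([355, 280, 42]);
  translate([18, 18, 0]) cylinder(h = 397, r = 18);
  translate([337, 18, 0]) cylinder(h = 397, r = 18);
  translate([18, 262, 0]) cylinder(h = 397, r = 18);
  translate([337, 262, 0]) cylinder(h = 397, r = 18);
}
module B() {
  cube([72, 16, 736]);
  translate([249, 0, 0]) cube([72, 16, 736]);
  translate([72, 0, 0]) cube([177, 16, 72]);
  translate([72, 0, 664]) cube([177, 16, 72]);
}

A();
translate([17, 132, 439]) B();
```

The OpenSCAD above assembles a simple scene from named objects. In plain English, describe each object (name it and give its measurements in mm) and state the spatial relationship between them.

A is a four-legged stool. The seat is 355×280 mm, 42 mm thick, top at z = 439 mm. It stands on four round legs, each 36 mm in diameter, from z = 0 to the seat underside, each leg's axis is inset half a diameter from the nearest pair of seat edges (so the leg's bounding box is flush with the corner).

B is a rectangular picture frame lying in the x–z plane (depth along y). The opening is 177 mm wide (x) by 592 mm tall (z), surrounded by a border 72 mm wide on all four sides. The frame is 16 mm deep and is made of two full-height vertical stiles with two horizontal rails fitted between them.

The picture frame is on top of the stool, centred.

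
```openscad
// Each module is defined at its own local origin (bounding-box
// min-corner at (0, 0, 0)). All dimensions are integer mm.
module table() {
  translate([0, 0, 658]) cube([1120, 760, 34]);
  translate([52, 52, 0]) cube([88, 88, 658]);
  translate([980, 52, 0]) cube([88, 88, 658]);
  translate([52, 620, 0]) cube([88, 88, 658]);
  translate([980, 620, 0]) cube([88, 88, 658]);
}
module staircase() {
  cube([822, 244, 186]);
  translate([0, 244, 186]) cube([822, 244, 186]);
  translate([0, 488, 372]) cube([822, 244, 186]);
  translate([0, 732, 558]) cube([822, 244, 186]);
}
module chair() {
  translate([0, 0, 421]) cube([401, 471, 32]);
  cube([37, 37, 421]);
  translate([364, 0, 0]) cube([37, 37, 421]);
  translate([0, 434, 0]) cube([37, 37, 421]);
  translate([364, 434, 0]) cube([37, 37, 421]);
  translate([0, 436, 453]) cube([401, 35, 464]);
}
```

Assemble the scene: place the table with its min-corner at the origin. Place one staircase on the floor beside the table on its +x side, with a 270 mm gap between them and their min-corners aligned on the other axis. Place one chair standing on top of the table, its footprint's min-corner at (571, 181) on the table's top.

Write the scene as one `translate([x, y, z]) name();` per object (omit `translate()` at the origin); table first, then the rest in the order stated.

table();
translate([1390, 0, 0]) staircase();
translate([571, 181, 692]) chair();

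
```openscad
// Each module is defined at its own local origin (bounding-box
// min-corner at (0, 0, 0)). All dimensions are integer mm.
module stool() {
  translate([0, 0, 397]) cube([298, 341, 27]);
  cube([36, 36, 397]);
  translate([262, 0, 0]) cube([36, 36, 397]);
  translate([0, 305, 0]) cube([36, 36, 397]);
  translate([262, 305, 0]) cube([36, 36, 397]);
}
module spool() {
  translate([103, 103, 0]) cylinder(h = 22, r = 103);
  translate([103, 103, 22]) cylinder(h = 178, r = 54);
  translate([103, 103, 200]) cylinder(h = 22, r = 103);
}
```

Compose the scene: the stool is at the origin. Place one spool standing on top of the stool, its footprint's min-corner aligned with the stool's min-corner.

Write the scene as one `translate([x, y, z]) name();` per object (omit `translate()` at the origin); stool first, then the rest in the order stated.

stool();
translate([0, 0, 424]) spool();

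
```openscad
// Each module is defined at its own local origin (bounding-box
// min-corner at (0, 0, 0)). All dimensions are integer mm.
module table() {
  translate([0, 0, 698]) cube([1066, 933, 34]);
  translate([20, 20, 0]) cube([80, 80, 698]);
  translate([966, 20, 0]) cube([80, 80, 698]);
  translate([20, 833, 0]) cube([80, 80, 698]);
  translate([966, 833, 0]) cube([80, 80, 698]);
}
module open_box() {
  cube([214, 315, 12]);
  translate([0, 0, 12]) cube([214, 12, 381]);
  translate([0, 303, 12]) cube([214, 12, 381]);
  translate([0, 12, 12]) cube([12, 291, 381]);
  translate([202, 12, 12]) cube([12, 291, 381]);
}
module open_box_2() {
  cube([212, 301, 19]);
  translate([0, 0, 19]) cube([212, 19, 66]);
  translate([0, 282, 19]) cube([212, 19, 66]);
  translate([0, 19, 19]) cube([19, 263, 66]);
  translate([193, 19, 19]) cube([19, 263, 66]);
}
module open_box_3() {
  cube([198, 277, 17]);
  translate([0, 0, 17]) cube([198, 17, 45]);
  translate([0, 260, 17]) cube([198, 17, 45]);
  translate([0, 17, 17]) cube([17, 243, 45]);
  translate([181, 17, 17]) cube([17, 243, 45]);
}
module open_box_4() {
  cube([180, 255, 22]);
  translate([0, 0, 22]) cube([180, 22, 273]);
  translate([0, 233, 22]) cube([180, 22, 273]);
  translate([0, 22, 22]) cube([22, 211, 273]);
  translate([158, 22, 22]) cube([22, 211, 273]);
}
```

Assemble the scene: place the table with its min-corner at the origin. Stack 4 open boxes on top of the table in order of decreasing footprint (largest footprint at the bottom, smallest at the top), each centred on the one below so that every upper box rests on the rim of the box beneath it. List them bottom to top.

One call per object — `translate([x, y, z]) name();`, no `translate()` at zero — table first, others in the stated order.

table();
translate([426, 309, 732]) open_box();
translate([427, 316, 1125]) open_box_2();
translate([434, 328, 1210]) open_box_3();
translate([443, 339, 1272]) open_box_4();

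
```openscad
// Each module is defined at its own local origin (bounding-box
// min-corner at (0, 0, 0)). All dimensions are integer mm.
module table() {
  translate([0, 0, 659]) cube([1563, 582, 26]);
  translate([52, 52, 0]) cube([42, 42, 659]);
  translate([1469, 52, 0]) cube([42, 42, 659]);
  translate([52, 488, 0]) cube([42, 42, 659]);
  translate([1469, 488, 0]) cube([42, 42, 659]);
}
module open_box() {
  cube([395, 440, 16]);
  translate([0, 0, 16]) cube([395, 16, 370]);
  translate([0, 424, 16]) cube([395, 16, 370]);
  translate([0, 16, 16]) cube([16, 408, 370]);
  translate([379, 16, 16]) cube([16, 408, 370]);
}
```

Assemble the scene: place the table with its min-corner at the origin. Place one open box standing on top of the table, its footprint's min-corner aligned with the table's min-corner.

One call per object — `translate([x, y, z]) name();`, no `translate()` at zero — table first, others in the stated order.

table();
translate([0, 0, 685]) open_box();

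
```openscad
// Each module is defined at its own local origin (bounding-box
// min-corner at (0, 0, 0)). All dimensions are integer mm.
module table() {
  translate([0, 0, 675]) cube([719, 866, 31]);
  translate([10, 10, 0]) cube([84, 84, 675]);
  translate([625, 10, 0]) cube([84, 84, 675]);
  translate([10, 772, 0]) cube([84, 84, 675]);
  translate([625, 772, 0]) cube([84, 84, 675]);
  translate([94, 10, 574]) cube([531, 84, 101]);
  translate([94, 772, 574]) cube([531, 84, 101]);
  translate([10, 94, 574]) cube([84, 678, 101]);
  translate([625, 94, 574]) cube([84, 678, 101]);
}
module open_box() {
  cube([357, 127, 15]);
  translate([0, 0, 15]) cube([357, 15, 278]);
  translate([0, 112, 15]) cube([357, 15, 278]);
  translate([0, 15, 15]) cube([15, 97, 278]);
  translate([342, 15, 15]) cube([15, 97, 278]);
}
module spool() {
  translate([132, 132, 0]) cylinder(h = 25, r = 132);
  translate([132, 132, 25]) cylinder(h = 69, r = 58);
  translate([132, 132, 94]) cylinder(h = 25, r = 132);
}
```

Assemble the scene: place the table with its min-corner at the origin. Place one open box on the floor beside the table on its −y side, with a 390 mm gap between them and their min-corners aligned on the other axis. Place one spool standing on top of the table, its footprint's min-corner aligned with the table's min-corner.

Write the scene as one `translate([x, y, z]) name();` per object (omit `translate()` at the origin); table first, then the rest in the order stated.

table();
translate([0, -517, 0]) open_box();
translate([0, 0, 706]) spool();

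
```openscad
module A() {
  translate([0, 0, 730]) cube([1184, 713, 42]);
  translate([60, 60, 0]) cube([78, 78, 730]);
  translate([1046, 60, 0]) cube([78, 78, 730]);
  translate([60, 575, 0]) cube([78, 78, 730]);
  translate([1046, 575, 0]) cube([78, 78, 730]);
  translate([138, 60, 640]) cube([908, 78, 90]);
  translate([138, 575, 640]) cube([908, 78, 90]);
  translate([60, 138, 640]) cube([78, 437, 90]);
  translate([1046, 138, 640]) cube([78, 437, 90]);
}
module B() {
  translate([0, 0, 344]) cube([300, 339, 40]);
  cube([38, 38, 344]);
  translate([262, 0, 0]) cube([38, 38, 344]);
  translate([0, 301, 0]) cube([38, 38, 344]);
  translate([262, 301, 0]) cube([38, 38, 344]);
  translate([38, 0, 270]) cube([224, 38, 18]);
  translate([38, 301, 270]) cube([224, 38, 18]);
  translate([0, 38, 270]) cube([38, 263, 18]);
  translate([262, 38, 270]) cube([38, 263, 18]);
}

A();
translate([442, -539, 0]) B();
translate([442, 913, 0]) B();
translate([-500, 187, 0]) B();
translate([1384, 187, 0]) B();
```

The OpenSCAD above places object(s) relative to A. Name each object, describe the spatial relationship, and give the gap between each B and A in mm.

A is a table. B is a stool. Four stools sit around the table at the −y, +y, −x, +x sides. The gap between each stool and the table is 200 mm.

Each stool's nearest face is 200 mm from the table's bounding box.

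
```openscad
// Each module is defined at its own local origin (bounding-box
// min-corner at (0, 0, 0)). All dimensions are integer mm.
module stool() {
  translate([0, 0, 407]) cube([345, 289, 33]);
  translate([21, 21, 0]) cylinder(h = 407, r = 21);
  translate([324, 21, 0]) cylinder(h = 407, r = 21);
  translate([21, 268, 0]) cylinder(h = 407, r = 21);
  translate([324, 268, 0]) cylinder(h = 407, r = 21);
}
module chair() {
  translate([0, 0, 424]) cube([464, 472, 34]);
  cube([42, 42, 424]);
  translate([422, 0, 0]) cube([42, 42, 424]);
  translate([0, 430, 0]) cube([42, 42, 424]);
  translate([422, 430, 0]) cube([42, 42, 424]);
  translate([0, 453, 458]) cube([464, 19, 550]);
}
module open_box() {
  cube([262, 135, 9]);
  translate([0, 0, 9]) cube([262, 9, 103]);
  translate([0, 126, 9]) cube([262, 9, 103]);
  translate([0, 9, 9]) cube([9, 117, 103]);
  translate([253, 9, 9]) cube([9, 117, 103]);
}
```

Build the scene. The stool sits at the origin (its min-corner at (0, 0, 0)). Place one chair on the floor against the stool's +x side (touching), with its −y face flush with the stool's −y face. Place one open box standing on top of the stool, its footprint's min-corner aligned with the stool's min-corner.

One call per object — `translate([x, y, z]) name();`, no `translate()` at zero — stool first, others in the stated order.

stool();
translate([345, 0, 0]) chair();
translate([0, 0, 440]) open_box();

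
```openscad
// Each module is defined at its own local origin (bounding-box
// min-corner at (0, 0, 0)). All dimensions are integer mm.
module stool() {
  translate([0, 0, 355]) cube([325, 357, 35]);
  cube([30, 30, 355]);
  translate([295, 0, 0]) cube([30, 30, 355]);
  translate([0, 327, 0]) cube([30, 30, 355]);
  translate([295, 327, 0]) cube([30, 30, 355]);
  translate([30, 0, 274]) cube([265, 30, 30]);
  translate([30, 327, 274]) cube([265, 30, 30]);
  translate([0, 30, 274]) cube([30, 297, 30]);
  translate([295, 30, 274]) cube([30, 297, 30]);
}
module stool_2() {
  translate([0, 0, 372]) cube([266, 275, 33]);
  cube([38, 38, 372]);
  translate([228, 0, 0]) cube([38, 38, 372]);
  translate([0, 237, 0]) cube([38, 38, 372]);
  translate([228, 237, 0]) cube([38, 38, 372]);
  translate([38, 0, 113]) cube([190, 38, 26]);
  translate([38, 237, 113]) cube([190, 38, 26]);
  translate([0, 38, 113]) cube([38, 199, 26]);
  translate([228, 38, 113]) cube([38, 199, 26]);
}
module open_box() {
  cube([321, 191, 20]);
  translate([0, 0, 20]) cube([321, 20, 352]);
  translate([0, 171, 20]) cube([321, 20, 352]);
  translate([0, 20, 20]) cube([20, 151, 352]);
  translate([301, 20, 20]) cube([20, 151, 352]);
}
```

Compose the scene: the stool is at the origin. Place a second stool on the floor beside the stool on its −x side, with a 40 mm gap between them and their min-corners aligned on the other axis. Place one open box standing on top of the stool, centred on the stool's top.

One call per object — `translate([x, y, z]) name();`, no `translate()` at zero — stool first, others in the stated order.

stool();
translate([-306, 0, 0]) stool_2();
translate([2, 83, 390]) open_box();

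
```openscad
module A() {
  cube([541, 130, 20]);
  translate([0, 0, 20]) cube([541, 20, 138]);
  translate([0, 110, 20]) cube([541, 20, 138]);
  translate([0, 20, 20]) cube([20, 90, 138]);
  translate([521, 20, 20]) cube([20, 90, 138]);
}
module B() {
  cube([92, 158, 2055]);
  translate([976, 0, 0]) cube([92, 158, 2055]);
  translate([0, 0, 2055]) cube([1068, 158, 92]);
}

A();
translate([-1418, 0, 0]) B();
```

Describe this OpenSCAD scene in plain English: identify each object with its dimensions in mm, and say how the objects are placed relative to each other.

A is an open-topped rectangular box: outside dimensions 541×130×158 mm, with a uniform wall and base thickness of 20 mm. The base is a full 541×130 slab on the floor; four walls sit on top of the base. The front and back walls (the −y and +y sides) span the full width; the two side walls fit between them.

B is a door frame. The clear opening is 884 mm wide and 2055 mm high. Two 92 mm wide jambs, 158 mm deep, stand either side of the opening from the floor to the top of the opening. A 92 mm thick head sits across the top of both jambs, spanning the full outside width of the frame.

The door frame is on the floor beside the open box on its −x side.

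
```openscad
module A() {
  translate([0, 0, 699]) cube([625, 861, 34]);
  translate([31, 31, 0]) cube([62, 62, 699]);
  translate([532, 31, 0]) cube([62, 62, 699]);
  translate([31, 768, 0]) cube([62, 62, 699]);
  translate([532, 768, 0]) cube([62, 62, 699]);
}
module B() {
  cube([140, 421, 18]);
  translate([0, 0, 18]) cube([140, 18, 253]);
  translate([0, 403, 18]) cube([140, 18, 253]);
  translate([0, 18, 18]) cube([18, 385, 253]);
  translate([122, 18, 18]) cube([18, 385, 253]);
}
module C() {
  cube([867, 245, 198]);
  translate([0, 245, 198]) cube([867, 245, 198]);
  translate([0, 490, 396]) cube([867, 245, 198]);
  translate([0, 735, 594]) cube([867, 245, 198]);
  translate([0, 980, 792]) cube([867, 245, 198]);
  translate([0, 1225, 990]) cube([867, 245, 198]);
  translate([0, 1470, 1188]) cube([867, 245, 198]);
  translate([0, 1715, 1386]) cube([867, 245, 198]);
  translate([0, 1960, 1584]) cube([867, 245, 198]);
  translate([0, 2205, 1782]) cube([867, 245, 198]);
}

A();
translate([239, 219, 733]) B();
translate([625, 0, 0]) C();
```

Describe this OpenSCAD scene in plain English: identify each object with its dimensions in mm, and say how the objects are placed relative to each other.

A is a rectangular dining table. The top is 625×861×34 mm with its upper surface at z = 733 mm. It stands on four 62×62 mm square legs, each inset 31 mm from the nearest pair of top edges, running from the floor to the underside of the top.

B is an open-topped rectangular box: outside dimensions 140×421×271 mm, with a uniform wall and base thickness of 18 mm. The base is a full 140×421 slab on the floor; four walls sit on top of the base. The front and back walls (the −y and +y sides) span the full width; the two side walls fit between them.

C is a run of 10 identical solid stair steps. Each tread is 867×245 mm and each step block is 198 mm high. Step 1 rests on the floor; step k is offset from step 1 by (k−1)×245 mm in y and (k−1)×198 mm in z.

The open box is on top of the table. The staircase is against the table's +x side, with their −y faces flush.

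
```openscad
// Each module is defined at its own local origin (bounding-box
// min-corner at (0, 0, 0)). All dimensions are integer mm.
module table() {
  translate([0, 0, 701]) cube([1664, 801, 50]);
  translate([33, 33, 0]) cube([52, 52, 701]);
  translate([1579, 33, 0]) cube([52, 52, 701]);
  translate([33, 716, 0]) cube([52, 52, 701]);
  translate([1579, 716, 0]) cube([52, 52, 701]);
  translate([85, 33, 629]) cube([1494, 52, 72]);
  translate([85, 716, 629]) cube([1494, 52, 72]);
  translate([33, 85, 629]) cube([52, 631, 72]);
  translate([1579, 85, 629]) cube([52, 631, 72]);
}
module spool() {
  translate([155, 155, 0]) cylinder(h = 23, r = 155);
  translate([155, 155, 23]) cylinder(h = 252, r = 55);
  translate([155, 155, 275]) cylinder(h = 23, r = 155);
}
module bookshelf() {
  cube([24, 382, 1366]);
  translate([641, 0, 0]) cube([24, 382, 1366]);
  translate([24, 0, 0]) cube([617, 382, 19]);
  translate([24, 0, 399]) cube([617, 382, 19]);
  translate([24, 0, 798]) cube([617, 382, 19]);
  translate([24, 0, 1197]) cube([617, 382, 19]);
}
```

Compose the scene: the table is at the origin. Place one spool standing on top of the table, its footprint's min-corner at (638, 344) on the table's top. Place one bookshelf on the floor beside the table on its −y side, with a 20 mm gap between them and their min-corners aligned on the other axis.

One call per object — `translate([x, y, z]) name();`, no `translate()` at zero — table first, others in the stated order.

table();
translate([638, 344, 751]) spool();
translate([0, -402, 0]) bookshelf();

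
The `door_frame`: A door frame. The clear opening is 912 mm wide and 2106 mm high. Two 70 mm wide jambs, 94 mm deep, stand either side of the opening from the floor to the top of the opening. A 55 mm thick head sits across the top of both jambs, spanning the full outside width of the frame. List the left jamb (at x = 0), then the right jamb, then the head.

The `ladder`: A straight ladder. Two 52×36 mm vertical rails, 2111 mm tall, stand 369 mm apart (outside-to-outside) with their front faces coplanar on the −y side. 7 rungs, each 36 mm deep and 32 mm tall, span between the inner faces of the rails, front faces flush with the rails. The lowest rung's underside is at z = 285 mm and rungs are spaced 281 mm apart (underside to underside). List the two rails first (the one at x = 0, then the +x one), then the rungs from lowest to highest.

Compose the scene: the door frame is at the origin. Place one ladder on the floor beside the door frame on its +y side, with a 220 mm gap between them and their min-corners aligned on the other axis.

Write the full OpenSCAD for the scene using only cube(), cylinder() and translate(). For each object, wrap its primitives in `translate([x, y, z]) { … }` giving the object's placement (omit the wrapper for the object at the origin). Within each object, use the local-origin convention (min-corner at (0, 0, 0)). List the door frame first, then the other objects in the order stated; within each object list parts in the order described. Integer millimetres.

cube([70, 94, 2106]);
translate([982, 0, 0]) cube([70, 94, 2106]);
translate([0, 0, 2106]) cube([1052, 94, 55]);
translate([0, 314, 0]) {
  cube([52, 36, 2111]);
  translate([317, 0, 0]) cube([52, 36, 2111]);
  translate([52, 0, 285]) cube([265, 36, 32]);
  translate([52, 0, 566]) cube([265, 36, 32]);
  translate([52, 0, 847]) cube([265, 36, 32]);
  translate([52, 0, 1128]) cube([265, 36, 32]);
  translate([52, 0, 1409]) cube([265, 36, 32]);
  translate([52, 0, 1690]) cube([265, 36, 32]);
  translate([52, 0, 1971]) cube([265, 36, 32]);
}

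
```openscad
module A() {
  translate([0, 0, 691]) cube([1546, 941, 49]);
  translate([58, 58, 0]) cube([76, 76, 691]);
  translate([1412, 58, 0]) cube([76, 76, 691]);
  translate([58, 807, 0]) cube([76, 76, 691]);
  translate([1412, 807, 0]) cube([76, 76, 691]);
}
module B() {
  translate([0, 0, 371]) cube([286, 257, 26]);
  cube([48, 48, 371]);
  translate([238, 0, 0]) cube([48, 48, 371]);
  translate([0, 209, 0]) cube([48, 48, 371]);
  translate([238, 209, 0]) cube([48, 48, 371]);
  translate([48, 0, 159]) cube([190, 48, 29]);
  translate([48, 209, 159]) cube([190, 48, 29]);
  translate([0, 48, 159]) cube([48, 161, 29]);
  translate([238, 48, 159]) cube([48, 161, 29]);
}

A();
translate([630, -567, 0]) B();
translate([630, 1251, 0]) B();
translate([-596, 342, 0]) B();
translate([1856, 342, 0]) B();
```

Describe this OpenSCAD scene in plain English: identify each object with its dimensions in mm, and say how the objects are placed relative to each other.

A is a rectangular dining table. The top is 1546×941×49 mm with its upper surface at z = 740 mm. It stands on four 76×76 mm square legs, each inset 58 mm from the nearest pair of top edges, running from the floor to the underside of the top.

B is a four-legged stool. The seat is a 286×257×26 mm slab whose top surface is at z = 397 mm; four square legs, each 48×48 mm in cross-section, run from the floor (z = 0) to the underside of the seat, each flush with a corner of the seat. Four stretchers, 48 mm wide and 29 mm tall, connect adjacent legs with their undersides at z = 159 mm, each running between the inner faces of the legs it joins and aligned with the legs' outer faces on the other axis.

Four stools sit around the table at the −y, +y, −x, +x sides.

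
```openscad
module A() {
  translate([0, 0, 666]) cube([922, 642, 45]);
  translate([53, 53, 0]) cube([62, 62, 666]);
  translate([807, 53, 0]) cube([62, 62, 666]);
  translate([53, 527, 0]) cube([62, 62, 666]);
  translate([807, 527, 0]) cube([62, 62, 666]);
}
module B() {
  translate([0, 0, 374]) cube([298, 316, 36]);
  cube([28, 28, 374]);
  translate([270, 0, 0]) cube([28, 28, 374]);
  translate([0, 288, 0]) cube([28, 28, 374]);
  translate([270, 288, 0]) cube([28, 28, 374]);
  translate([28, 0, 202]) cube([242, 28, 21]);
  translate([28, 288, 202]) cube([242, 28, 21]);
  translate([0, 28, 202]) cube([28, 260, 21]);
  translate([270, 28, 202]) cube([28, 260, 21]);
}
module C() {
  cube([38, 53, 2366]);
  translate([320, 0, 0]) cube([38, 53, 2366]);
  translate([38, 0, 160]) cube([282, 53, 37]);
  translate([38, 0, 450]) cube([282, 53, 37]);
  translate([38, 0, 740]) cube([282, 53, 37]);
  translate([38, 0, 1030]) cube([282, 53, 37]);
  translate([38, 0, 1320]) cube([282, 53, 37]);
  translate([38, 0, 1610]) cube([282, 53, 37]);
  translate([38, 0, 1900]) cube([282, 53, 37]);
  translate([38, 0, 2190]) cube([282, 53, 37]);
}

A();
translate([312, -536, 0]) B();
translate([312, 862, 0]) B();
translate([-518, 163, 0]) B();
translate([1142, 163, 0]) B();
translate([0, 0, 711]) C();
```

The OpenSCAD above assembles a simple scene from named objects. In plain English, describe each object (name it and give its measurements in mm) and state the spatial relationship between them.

A is a rectangular dining table. The top is 922×642×45 mm with its upper surface at z = 711 mm. It stands on four 62×62 mm square legs, each inset 53 mm from the nearest pair of top edges, running from the floor to the underside of the top.

B is a simple wooden stool: a rectangular seat 298 mm (x) by 316 mm (y), 36 mm thick, top face at z = 410 mm, on four square legs, each 28×28 mm in cross-section. The legs rest on z = 0, each flush with a corner of the seat. Four stretchers, 28 mm wide and 21 mm tall, connect adjacent legs with their undersides at z = 202 mm, each running between the inner faces of the legs it joins and aligned with the legs' outer faces on the other axis.

C is a straight ladder. Two 38×53 mm vertical rails, 2366 mm tall, stand 358 mm apart (outside-to-outside) with their front faces coplanar on the −y side. 8 rungs, each 53 mm deep and 37 mm tall, span between the inner faces of the rails, front faces flush with the rails. The lowest rung's underside is at z = 160 mm and rungs are spaced 290 mm apart (underside to underside).

Four stools sit around the table at the −y, +y, −x, +x sides. The ladder is on top of the table.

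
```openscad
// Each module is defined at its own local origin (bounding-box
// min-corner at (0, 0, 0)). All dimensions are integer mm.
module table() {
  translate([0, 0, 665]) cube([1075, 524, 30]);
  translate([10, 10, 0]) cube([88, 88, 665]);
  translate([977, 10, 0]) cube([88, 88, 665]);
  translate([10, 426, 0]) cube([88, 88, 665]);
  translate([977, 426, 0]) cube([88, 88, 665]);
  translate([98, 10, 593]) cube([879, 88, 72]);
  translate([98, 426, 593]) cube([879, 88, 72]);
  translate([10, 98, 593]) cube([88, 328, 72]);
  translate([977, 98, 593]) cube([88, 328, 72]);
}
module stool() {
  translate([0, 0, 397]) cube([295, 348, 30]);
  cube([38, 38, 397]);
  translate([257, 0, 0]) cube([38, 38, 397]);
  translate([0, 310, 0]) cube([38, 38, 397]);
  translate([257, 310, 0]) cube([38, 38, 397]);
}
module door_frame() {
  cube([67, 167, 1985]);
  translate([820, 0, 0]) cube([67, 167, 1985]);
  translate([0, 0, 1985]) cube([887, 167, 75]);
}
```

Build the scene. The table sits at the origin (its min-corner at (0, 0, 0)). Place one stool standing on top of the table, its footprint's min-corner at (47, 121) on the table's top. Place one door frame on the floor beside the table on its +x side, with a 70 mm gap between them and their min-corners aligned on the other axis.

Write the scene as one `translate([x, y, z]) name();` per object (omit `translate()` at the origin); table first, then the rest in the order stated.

table();
translate([47, 121, 695]) stool();
translate([1145, 0, 0]) door_frame();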